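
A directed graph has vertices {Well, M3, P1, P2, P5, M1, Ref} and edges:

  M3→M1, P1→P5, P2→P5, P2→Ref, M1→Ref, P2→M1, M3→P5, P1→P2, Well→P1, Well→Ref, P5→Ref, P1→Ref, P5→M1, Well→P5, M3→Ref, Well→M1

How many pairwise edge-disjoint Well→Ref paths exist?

4

Assign every edge capacity 1; by Menger, the answer equals the max flow.
Path Well→Ref (+1); total 1.
Path Well→P1→Ref (+1); total 2.
Path Well→P5→Ref (+1); total 3.
Path Well→M1→Ref (+1); total 4.
No residual Well→Ref path; max flow = 4.
Certifying cut of size 4: {Well→M1, Well→P1, Well→P5, Well→Ref}.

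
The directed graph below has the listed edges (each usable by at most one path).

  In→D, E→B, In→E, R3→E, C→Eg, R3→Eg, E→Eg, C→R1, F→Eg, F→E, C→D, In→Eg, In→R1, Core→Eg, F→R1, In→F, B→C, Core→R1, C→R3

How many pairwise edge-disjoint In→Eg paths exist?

3

Assign every edge capacity 1; by Menger, the answer equals the max flow.
Path In→Eg (+1); total 1.
Path In→F→Eg (+1); total 2.
Path In→E→Eg (+1); total 3.
No residual In→Eg path; max flow = 3.
Certifying cut of size 3: {In→E, In→Eg, In→F}.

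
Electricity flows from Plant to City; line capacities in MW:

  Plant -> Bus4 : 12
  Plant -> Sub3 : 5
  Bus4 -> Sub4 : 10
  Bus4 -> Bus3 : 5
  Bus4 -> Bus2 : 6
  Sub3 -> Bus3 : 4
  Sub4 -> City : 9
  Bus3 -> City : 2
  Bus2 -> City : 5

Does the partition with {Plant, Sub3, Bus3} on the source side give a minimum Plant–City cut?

Given cut capacity: 12 + 2 = 14.
Augment Plant→Bus4→Sub4→City: bottleneck 9, flow now 9.
Augment Plant→Bus4→Bus3→City: bottleneck 2, flow now 11.
Augment Plant→Bus4→Bus2→City: bottleneck 1, flow now 12.
Augment Plant→Sub3→Bus3→Bus4→Bus2→City: bottleneck 2, flow now 14. (uses reverse residual edge)
No augmenting path remains; maximum flow = 14.
Cut capacity 14 equals the max flow, so it is a minimum cut.

Yes — it is a minimum cut (capacity 14).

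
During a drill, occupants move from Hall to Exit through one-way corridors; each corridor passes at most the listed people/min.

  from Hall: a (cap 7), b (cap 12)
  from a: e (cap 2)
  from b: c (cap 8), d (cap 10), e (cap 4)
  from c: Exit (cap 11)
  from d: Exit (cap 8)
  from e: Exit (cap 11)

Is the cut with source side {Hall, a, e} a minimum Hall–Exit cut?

Given cut capacity: 12 + 11 = 23.
Augment Hall→a→e→Exit: bottleneck 2, flow now 2.
Augment Hall→b→c→Exit: bottleneck 8, flow now 10.
Augment Hall→b→d→Exit: bottleneck 4, flow now 14.
No augmenting path remains; maximum flow = 14.
In the residual graph, reachable from Hall: {Hall, a}.
Min-cut edges: Hall→b (12), a→e (2); capacity 12 + 2 = 14.
Cut capacity 23 exceeds the max flow 14, so it is not minimum.

No — its capacity is 23, but the minimum cut has capacity 14.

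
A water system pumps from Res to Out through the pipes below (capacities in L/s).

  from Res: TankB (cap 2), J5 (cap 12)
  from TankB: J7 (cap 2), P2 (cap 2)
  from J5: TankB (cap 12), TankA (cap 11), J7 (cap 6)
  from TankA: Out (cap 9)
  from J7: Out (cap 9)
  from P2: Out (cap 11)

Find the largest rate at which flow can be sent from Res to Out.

14

Augment Res→TankB→J7→Out: bottleneck 2, flow now 2.
Augment Res→J5→TankA→Out: bottleneck 9, flow now 11.
Augment Res→J5→J7→Out: bottleneck 3, flow now 14.
No augmenting path remains; maximum flow = 14.
In the residual graph, reachable from Res: {Res}.
Min-cut edges: Res→TankB (2), Res→J5 (12); capacity 2 + 12 = 14.
This cut is saturated, so no flow can exceed 14.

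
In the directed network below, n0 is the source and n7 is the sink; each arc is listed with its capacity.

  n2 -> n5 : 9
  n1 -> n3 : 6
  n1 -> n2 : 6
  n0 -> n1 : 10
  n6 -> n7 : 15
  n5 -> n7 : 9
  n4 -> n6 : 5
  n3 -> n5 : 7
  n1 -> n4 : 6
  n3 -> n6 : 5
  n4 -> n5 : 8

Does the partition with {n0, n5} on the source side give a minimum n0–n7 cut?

Given cut capacity: 10 + 9 = 19.
Augment n0→n1→n2→n5→n7: bottleneck 6, flow now 6.
Augment n0→n1→n3→n5→n7: bottleneck 3, flow now 9.
Augment n0→n1→n3→n6→n7: bottleneck 1, flow now 10.
No augmenting path remains; maximum flow = 10.
In the residual graph, reachable from n0: {n0}.
Min-cut edges: n0→n1 (10); capacity 10 = 10.
Cut capacity 19 exceeds the max flow 10, so it is not minimum.

No — its capacity is 19, but the minimum cut has capacity 10.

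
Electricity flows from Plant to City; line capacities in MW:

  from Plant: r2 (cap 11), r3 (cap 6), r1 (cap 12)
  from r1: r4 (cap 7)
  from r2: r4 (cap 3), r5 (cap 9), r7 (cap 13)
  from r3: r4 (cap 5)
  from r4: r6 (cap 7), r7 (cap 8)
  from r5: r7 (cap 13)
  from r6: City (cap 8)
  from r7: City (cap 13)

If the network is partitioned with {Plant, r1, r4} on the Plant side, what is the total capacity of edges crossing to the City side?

Edges leaving {Plant, r1, r4}: Plant→r2 (11), Plant→r3 (6), r4→r6 (7), r4→r7 (8).
Cut capacity = 11 + 6 + 7 + 8 = 32.

32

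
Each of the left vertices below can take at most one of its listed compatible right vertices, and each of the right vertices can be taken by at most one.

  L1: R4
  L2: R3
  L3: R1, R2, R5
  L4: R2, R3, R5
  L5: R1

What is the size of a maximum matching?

Unit-capacity flow: source→left, listed edges, right→sink; max matching = max flow.
Augmenting path L1→R4 (+1); matched 1.
Augmenting path L2→R3 (+1); matched 2.
Augmenting path L3→R1 (+1); matched 3.
Augmenting path L4→R2 (+1); matched 4.
Augmenting path L5→R1→L3→R5 (+1); matched 5.
No augmenting path remains; maximum matching = 5.
König certificate: {L1, L2, L3, L4, L5} is a vertex cover of size 5 (every listed pair touches it), so no matching can be larger.

5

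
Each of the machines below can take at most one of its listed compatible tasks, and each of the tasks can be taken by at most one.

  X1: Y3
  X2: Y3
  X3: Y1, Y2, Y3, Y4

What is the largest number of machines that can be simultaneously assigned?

2

Unit-capacity flow: source→left, listed edges, right→sink; max matching = max flow.
Augmenting path X1→Y3 (+1); matched 1.
Augmenting path X3→Y1 (+1); matched 2.
No augmenting path remains; maximum matching = 2.
König certificate: {X3, Y3} is a vertex cover of size 2 (every listed pair touches it), so no matching can be larger.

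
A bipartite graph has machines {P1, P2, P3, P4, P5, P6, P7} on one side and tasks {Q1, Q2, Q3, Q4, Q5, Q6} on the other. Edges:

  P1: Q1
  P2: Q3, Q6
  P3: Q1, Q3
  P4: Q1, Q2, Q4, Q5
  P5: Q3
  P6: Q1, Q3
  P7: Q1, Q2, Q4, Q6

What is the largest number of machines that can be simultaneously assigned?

Unit-capacity flow: source→left, listed edges, right→sink; max matching = max flow.
Augmenting path P1→Q1 (+1); matched 1.
Augmenting path P2→Q3 (+1); matched 2.
Augmenting path P4→Q2 (+1); matched 3.
Augmenting path P7→Q4 (+1); matched 4.
Augmenting path P3→Q3→P2→Q6 (+1); matched 5.
No augmenting path remains; maximum matching = 5.
König certificate: {P2, P4, P7, Q1, Q3} is a vertex cover of size 5 (every listed pair touches it), so no matching can be larger.

5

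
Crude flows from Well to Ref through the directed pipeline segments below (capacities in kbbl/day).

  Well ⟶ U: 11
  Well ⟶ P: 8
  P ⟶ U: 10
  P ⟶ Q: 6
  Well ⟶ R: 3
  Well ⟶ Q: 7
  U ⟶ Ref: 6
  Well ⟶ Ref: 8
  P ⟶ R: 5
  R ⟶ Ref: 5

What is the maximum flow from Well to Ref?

19

Augment Well→Ref: bottleneck 8, flow now 8.
Augment Well→R→Ref: bottleneck 3, flow now 11.
Augment Well→U→Ref: bottleneck 6, flow now 17.
Augment Well→P→R→Ref: bottleneck 2, flow now 19.
No augmenting path remains; maximum flow = 19.
In the residual graph, reachable from Well: {Well, P, Q, R, U}.
Min-cut edges: Well→Ref (8), R→Ref (5), U→Ref (6); capacity 8 + 5 + 6 = 19.
This cut is saturated, so no flow can exceed 19.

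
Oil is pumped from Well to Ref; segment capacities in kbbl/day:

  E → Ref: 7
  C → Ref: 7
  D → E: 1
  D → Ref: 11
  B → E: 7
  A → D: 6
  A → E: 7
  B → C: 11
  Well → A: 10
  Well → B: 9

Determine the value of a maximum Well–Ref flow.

19

Augment Well→A→D→Ref: bottleneck 6, flow now 6.
Augment Well→A→E→Ref: bottleneck 4, flow now 10.
Augment Well→B→C→Ref: bottleneck 7, flow now 17.
Augment Well→B→E→Ref: bottleneck 2, flow now 19.
No augmenting path remains; maximum flow = 19.
In the residual graph, reachable from Well: {Well}.
Min-cut edges: Well→A (10), Well→B (9); capacity 10 + 9 = 19.
This cut is saturated, so no flow can exceed 19.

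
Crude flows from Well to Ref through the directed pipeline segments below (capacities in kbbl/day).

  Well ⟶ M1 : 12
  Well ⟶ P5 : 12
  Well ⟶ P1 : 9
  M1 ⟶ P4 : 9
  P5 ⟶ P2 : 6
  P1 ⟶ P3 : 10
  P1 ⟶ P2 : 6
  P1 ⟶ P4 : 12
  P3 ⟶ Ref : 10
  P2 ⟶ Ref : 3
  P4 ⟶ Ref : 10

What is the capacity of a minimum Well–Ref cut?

21

Augment Well→M1→P4→Ref: bottleneck 9, flow now 9.
Augment Well→P5→P2→Ref: bottleneck 3, flow now 12.
Augment Well→P1→P3→Ref: bottleneck 9, flow now 21.
No augmenting path remains; maximum flow = 21.
By max-flow min-cut, the minimum cut capacity equals the max flow.
In the residual graph, reachable from Well: {Well, M1, P5, P2}.
Min-cut edges: Well→P1 (9), M1→P4 (9), P2→Ref (3); capacity 9 + 9 + 3 = 21.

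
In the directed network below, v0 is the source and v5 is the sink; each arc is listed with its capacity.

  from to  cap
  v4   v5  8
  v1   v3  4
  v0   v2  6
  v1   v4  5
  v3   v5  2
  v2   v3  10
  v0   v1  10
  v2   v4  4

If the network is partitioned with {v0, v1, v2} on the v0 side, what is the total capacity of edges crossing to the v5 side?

23

Edges leaving {v0, v1, v2}: v1→v3 (4), v1→v4 (5), v2→v3 (10), v2→v4 (4).
Cut capacity = 4 + 5 + 10 + 4 = 23.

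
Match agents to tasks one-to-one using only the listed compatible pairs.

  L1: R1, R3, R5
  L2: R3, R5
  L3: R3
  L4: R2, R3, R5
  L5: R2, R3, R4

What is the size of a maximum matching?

Unit-capacity flow: source→left, listed edges, right→sink; max matching = max flow.
Augmenting path L1→R1 (+1); matched 1.
Augmenting path L2→R3 (+1); matched 2.
Augmenting path L4→R2 (+1); matched 3.
Augmenting path L5→R4 (+1); matched 4.
Augmenting path L3→R3→L2→R5 (+1); matched 5.
No augmenting path remains; maximum matching = 5.
König certificate: {L1, L2, L3, L4, L5} is a vertex cover of size 5 (every listed pair touches it), so no matching can be larger.

5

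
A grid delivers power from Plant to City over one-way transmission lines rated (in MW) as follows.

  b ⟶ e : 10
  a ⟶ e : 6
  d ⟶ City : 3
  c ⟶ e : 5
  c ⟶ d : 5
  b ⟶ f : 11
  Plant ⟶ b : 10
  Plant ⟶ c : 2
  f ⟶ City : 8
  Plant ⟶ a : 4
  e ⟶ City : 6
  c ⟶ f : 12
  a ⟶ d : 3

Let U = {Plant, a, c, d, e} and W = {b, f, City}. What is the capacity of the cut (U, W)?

Edges leaving {Plant, a, c, d, e}: Plant→b (10), c→f (12), d→City (3), e→City (6).
Cut capacity = 10 + 12 + 3 + 6 = 31.

31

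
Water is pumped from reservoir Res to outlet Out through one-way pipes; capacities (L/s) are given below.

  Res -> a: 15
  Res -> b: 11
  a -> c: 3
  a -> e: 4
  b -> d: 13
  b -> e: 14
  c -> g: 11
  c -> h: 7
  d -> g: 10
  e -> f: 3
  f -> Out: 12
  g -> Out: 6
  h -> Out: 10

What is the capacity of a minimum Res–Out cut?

Augment Res→a→c→g→Out: bottleneck 3, flow now 3.
Augment Res→a→e→f→Out: bottleneck 3, flow now 6.
Augment Res→b→d→g→Out: bottleneck 3, flow now 9.
Augment Res→b→d→g→c→h→Out: bottleneck 3, flow now 12. (uses reverse residual edge)
No augmenting path remains; maximum flow = 12.
By max-flow min-cut, the minimum cut capacity equals the max flow.
In the residual graph, reachable from Res: {Res, a, b, d, e, g}.
Min-cut edges: a→c (3), e→f (3), g→Out (6); capacity 3 + 3 + 6 = 12.

12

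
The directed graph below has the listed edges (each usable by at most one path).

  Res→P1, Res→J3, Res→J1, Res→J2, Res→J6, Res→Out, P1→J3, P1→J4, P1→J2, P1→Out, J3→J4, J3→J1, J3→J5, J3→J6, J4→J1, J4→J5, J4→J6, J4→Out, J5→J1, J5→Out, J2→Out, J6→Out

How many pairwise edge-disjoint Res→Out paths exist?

5

Assign every edge capacity 1; by Menger, the answer equals the max flow.
Path Res→Out (+1); total 1.
Path Res→P1→Out (+1); total 2.
Path Res→J2→Out (+1); total 3.
Path Res→J6→Out (+1); total 4.
Path Res→J3→J4→Out (+1); total 5.
No residual Res→Out path; max flow = 5.
Certifying cut of size 5: {Res→J2, Res→J3, Res→J6, Res→Out, Res→P1}.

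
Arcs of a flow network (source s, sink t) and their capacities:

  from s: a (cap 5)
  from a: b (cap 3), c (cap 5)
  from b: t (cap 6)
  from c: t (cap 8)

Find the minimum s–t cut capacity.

5

Augment s→a→b→t: bottleneck 3, flow now 3.
Augment s→a→c→t: bottleneck 2, flow now 5.
No augmenting path remains; maximum flow = 5.
By max-flow min-cut, the minimum cut capacity equals the max flow.
In the residual graph, reachable from s: {s}.
Min-cut edges: s→a (5); capacity 5 = 5.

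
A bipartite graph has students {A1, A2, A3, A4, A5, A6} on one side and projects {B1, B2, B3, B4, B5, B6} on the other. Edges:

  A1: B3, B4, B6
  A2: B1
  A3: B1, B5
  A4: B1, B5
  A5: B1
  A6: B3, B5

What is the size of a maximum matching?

Unit-capacity flow: source→left, listed edges, right→sink; max matching = max flow.
Augmenting path A1→B3 (+1); matched 1.
Augmenting path A2→B1 (+1); matched 2.
Augmenting path A3→B5 (+1); matched 3.
Augmenting path A6→B3→A1→B4 (+1); matched 4.
No augmenting path remains; maximum matching = 4.
König certificate: {A1, A6, B1, B5} is a vertex cover of size 4 (every listed pair touches it), so no matching can be larger.

4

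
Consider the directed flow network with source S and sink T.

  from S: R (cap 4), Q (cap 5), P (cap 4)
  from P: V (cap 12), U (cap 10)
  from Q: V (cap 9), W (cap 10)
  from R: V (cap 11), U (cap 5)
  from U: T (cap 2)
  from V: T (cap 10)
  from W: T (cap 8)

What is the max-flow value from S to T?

Augment S→P→U→T: bottleneck 2, flow now 2.
Augment S→P→V→T: bottleneck 2, flow now 4.
Augment S→Q→V→T: bottleneck 5, flow now 9.
Augment S→R→V→T: bottleneck 3, flow now 12.
Augment S→R→V→Q→W→T: bottleneck 1, flow now 13. (uses reverse residual edge)
No augmenting path remains; maximum flow = 13.
In the residual graph, reachable from S: {S}.
Min-cut edges: S→P (4), S→Q (5), S→R (4); capacity 4 + 5 + 4 = 13.
This cut is saturated, so no flow can exceed 13.

13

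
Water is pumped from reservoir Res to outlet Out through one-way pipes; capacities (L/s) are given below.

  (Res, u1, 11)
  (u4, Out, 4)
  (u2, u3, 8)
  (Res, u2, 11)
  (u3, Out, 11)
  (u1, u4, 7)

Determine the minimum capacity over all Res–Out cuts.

Augment Res→u1→u4→Out: bottleneck 4, flow now 4.
Augment Res→u2→u3→Out: bottleneck 8, flow now 12.
No augmenting path remains; maximum flow = 12.
By max-flow min-cut, the minimum cut capacity equals the max flow.
In the residual graph, reachable from Res: {Res, u1, u2, u4}.
Min-cut edges: u2→u3 (8), u4→Out (4); capacity 8 + 4 = 12.

12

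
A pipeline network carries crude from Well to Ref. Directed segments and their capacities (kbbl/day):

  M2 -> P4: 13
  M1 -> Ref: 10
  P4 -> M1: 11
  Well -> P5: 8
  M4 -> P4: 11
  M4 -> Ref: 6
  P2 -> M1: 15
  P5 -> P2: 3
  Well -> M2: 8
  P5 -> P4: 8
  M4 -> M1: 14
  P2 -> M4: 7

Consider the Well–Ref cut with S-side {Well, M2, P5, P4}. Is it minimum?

No — its capacity is 14, but the minimum cut has capacity 13.

Given cut capacity: 3 + 11 = 14.
Augment Well→M2→P4→M1→Ref: bottleneck 8, flow now 8.
Augment Well→P5→P4→M1→Ref: bottleneck 2, flow now 10.
Augment Well→P5→P2→M4→Ref: bottleneck 3, flow now 13.
No augmenting path remains; maximum flow = 13.
In the residual graph, reachable from Well: {Well, M2, P5, P4, M1}.
Min-cut edges: P5→P2 (3), M1→Ref (10); capacity 3 + 10 = 13.
Cut capacity 14 exceeds the max flow 13, so it is not minimum.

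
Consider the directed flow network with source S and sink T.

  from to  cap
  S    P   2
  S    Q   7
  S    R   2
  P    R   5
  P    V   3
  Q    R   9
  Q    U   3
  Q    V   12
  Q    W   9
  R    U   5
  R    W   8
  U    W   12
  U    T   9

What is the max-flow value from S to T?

Augment S→Q→U→T: bottleneck 3, flow now 3.
Augment S→R→U→T: bottleneck 2, flow now 5.
Augment S→P→R→U→T: bottleneck 2, flow now 7.
Augment S→Q→R→U→T: bottleneck 1, flow now 8.
No augmenting path remains; maximum flow = 8.
In the residual graph, reachable from S: {S, P, Q, R, V, W}.
Min-cut edges: Q→U (3), R→U (5); capacity 3 + 5 = 8.
This cut is saturated, so no flow can exceed 8.

8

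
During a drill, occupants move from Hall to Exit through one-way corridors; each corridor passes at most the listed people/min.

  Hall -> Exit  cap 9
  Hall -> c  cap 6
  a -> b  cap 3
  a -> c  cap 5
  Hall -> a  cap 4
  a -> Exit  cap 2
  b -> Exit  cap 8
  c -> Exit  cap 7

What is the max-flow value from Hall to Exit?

Augment Hall→Exit: bottleneck 9, flow now 9.
Augment Hall→a→Exit: bottleneck 2, flow now 11.
Augment Hall→c→Exit: bottleneck 6, flow now 17.
Augment Hall→a→b→Exit: bottleneck 2, flow now 19.
No augmenting path remains; maximum flow = 19.
In the residual graph, reachable from Hall: {Hall}.
Min-cut edges: Hall→a (4), Hall→c (6), Hall→Exit (9); capacity 4 + 6 + 9 = 19.
This cut is saturated, so no flow can exceed 19.

19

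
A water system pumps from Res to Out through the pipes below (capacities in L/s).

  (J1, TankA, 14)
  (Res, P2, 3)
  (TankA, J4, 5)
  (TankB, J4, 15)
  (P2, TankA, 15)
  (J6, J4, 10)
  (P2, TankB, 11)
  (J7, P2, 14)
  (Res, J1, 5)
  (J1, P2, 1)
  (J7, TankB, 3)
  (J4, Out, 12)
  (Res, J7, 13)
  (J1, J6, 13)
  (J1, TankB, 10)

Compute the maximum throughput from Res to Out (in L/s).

Augment Res→P2→TankA→J4→Out: bottleneck 3, flow now 3.
Augment Res→J7→TankB→J4→Out: bottleneck 3, flow now 6.
Augment Res→J1→TankA→J4→Out: bottleneck 2, flow now 8.
Augment Res→J1→J6→J4→Out: bottleneck 3, flow now 11.
Augment Res→J7→P2→TankB→J4→Out: bottleneck 1, flow now 12.
No augmenting path remains; maximum flow = 12.
In the residual graph, reachable from Res: {Res, P2, J7, J1, TankA, J6, TankB, J4}.
Min-cut edges: J4→Out (12); capacity 12 = 12.
This cut is saturated, so no flow can exceed 12.

12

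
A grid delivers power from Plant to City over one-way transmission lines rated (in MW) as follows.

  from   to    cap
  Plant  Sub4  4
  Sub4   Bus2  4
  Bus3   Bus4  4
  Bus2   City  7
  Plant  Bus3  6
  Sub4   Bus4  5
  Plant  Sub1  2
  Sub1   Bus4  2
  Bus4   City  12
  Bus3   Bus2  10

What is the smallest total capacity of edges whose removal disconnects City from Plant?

12

Augment Plant→Sub4→Bus4→City: bottleneck 4, flow now 4.
Augment Plant→Sub1→Bus4→City: bottleneck 2, flow now 6.
Augment Plant→Bus3→Bus4→City: bottleneck 4, flow now 10.
Augment Plant→Bus3→Bus2→City: bottleneck 2, flow now 12.
No augmenting path remains; maximum flow = 12.
By max-flow min-cut, the minimum cut capacity equals the max flow.
In the residual graph, reachable from Plant: {Plant}.
Min-cut edges: Plant→Sub4 (4), Plant→Sub1 (2), Plant→Bus3 (6); capacity 4 + 2 + 6 = 12.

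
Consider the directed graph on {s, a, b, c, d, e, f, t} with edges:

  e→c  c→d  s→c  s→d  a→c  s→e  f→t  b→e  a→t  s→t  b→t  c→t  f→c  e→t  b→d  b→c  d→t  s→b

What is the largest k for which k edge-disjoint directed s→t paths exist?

5

Assign every edge capacity 1; by Menger, the answer equals the max flow.
Path s→t (+1); total 1.
Path s→b→t (+1); total 2.
Path s→c→t (+1); total 3.
Path s→d→t (+1); total 4.
Path s→e→t (+1); total 5.
No residual s→t path; max flow = 5.
Certifying cut of size 5: {s→b, s→c, s→d, s→e, s→t}.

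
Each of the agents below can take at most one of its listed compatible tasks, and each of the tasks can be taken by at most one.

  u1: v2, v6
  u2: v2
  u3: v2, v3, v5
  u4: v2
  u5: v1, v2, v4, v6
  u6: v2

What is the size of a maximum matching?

4

Unit-capacity flow: source→left, listed edges, right→sink; max matching = max flow.
Augmenting path u1→v2 (+1); matched 1.
Augmenting path u3→v3 (+1); matched 2.
Augmenting path u5→v1 (+1); matched 3.
Augmenting path u2→v2→u1→v6 (+1); matched 4.
No augmenting path remains; maximum matching = 4.
König certificate: {u1, u3, u5, v2} is a vertex cover of size 4 (every listed pair touches it), so no matching can be larger.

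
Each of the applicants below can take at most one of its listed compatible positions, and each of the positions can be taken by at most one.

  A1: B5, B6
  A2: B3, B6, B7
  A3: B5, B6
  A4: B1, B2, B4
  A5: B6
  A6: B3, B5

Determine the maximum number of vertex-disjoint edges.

Unit-capacity flow: source→left, listed edges, right→sink; max matching = max flow.
Augmenting path A1→B5 (+1); matched 1.
Augmenting path A2→B3 (+1); matched 2.
Augmenting path A3→B6 (+1); matched 3.
Augmenting path A4→B1 (+1); matched 4.
Augmenting path A6→B3→A2→B7 (+1); matched 5.
No augmenting path remains; maximum matching = 5.
König certificate: {A2, A4, A6, B5, B6} is a vertex cover of size 5 (every listed pair touches it), so no matching can be larger.

5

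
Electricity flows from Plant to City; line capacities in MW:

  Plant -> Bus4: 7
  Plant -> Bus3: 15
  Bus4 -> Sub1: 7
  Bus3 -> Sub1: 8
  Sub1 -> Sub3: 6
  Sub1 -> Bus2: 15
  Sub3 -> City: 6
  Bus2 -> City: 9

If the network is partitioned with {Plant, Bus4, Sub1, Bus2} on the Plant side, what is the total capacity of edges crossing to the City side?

Edges leaving {Plant, Bus4, Sub1, Bus2}: Plant→Bus3 (15), Sub1→Sub3 (6), Bus2→City (9).
Cut capacity = 15 + 6 + 9 = 30.

30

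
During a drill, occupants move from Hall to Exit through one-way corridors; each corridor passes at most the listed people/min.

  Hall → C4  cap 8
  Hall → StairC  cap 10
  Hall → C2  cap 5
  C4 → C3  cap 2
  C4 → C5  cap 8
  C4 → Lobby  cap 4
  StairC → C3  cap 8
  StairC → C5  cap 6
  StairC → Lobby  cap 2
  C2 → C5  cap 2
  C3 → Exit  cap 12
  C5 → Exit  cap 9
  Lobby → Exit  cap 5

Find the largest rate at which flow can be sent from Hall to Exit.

Augment Hall→C4→C3→Exit: bottleneck 2, flow now 2.
Augment Hall→C4→C5→Exit: bottleneck 6, flow now 8.
Augment Hall→StairC→C3→Exit: bottleneck 8, flow now 16.
Augment Hall→StairC→C5→Exit: bottleneck 2, flow now 18.
Augment Hall→C2→C5→Exit: bottleneck 1, flow now 19.
Augment Hall→C2→C5→C4→Lobby→Exit: bottleneck 1, flow now 20. (uses reverse residual edge)
No augmenting path remains; maximum flow = 20.
In the residual graph, reachable from Hall: {Hall, C2}.
Min-cut edges: Hall→C4 (8), Hall→StairC (10), C2→C5 (2); capacity 8 + 10 + 2 = 20.
This cut is saturated, so no flow can exceed 20.

20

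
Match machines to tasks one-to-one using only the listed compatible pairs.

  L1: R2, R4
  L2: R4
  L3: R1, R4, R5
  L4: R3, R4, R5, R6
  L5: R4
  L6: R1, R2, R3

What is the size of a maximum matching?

5

Unit-capacity flow: source→left, listed edges, right→sink; max matching = max flow.
Augmenting path L1→R2 (+1); matched 1.
Augmenting path L2→R4 (+1); matched 2.
Augmenting path L3→R1 (+1); matched 3.
Augmenting path L4→R3 (+1); matched 4.
Augmenting path L6→R1→L3→R5 (+1); matched 5.
No augmenting path remains; maximum matching = 5.
König certificate: {L1, L3, L4, L6, R4} is a vertex cover of size 5 (every listed pair touches it), so no matching can be larger.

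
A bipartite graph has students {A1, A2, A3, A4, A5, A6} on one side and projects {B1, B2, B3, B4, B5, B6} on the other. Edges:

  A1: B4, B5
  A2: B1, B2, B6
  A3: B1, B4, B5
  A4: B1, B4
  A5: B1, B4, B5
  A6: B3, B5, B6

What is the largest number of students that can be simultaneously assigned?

Unit-capacity flow: source→left, listed edges, right→sink; max matching = max flow.
Augmenting path A1→B4 (+1); matched 1.
Augmenting path A2→B1 (+1); matched 2.
Augmenting path A3→B5 (+1); matched 3.
Augmenting path A6→B3 (+1); matched 4.
Augmenting path A4→B1→A2→B2 (+1); matched 5.
No augmenting path remains; maximum matching = 5.
König certificate: {A2, A6, B1, B4, B5} is a vertex cover of size 5 (every listed pair touches it), so no matching can be larger.

5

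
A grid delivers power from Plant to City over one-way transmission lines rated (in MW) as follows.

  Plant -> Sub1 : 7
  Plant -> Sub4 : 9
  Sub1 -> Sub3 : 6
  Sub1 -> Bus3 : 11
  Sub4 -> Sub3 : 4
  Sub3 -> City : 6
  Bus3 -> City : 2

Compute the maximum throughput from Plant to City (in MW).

Augment Plant→Sub1→Sub3→City: bottleneck 6, flow now 6.
Augment Plant→Sub1→Bus3→City: bottleneck 1, flow now 7.
Augment Plant→Sub4→Sub3→Sub1→Bus3→City: bottleneck 1, flow now 8. (uses reverse residual edge)
No augmenting path remains; maximum flow = 8.
In the residual graph, reachable from Plant: {Plant, Sub1, Sub4, Sub3, Bus3}.
Min-cut edges: Sub3→City (6), Bus3→City (2); capacity 6 + 2 = 8.
This cut is saturated, so no flow can exceed 8.

8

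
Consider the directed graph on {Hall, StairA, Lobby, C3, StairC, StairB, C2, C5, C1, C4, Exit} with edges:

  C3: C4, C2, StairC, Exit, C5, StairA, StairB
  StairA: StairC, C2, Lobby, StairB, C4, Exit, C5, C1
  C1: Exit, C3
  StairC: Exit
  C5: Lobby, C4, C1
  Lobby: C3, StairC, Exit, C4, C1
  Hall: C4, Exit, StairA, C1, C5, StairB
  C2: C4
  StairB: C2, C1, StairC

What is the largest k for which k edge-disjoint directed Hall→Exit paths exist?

Assign every edge capacity 1; by Menger, the answer equals the max flow.
Path Hall→Exit (+1); total 1.
Path Hall→StairA→Exit (+1); total 2.
Path Hall→C1→Exit (+1); total 3.
Path Hall→StairB→StairC→Exit (+1); total 4.
Path Hall→C5→Lobby→Exit (+1); total 5.
No residual Hall→Exit path; max flow = 5.
Certifying cut of size 5: {Hall→C1, Hall→C5, Hall→Exit, Hall→StairA, Hall→StairB}.

5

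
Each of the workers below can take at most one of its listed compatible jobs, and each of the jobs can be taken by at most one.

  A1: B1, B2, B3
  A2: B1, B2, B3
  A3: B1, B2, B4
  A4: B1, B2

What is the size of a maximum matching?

Unit-capacity flow: source→left, listed edges, right→sink; max matching = max flow.
Augmenting path A1→B1 (+1); matched 1.
Augmenting path A2→B2 (+1); matched 2.
Augmenting path A3→B4 (+1); matched 3.
Augmenting path A4→B1→A1→B3 (+1); matched 4.
No augmenting path remains; maximum matching = 4.
König certificate: {A1, A2, A3, A4} is a vertex cover of size 4 (every listed pair touches it), so no matching can be larger.

4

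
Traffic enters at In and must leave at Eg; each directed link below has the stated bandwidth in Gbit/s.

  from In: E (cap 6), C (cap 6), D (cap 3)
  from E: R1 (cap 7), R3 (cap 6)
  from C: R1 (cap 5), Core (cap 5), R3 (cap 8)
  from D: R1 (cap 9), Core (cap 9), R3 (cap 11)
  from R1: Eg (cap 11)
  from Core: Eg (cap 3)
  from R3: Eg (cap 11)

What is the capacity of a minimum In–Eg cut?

15

Augment In→E→R1→Eg: bottleneck 6, flow now 6.
Augment In→C→R1→Eg: bottleneck 5, flow now 11.
Augment In→C→Core→Eg: bottleneck 1, flow now 12.
Augment In→D→Core→Eg: bottleneck 2, flow now 14.
Augment In→D→R3→Eg: bottleneck 1, flow now 15.
No augmenting path remains; maximum flow = 15.
By max-flow min-cut, the minimum cut capacity equals the max flow.
In the residual graph, reachable from In: {In}.
Min-cut edges: In→E (6), In→C (6), In→D (3); capacity 6 + 6 + 3 = 15.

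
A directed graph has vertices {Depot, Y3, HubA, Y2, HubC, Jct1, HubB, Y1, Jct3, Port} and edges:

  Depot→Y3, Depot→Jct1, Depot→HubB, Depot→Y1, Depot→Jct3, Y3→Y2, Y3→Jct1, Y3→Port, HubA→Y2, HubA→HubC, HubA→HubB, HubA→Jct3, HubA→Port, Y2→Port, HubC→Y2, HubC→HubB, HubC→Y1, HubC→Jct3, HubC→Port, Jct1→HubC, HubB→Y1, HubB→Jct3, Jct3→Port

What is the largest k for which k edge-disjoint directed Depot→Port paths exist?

3

Assign every edge capacity 1; by Menger, the answer equals the max flow.
Path Depot→Y3→Port (+1); total 1.
Path Depot→Jct3→Port (+1); total 2.
Path Depot→Jct1→HubC→Port (+1); total 3.
No residual Depot→Port path; max flow = 3.
Certifying cut of size 3: {Depot→Jct1, Depot→Y3, Jct3→Port}.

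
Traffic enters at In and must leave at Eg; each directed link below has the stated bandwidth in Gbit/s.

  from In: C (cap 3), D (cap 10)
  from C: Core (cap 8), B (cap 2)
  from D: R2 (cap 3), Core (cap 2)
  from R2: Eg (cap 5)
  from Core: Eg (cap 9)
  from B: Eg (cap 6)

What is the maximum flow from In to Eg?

8

Augment In→C→Core→Eg: bottleneck 3, flow now 3.
Augment In→D→R2→Eg: bottleneck 3, flow now 6.
Augment In→D→Core→Eg: bottleneck 2, flow now 8.
No augmenting path remains; maximum flow = 8.
In the residual graph, reachable from In: {In, D}.
Min-cut edges: In→C (3), D→R2 (3), D→Core (2); capacity 3 + 3 + 2 = 8.
This cut is saturated, so no flow can exceed 8.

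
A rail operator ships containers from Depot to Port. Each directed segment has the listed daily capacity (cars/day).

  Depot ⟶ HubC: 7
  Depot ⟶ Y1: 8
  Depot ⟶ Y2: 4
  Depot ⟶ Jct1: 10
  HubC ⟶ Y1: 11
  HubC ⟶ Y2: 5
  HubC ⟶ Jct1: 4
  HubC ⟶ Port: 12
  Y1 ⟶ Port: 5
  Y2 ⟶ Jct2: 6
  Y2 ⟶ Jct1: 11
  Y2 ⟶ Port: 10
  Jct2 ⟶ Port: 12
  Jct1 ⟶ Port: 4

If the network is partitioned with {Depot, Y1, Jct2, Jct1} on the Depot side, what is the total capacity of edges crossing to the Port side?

Edges leaving {Depot, Y1, Jct2, Jct1}: Depot→HubC (7), Depot→Y2 (4), Y1→Port (5), Jct2→Port (12), Jct1→Port (4).
Cut capacity = 7 + 4 + 5 + 12 + 4 = 32.

32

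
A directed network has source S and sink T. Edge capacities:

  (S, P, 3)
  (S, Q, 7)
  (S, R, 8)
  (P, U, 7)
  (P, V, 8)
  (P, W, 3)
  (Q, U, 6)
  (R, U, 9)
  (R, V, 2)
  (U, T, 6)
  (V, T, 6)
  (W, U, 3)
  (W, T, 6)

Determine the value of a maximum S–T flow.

11

Augment S→P→U→T: bottleneck 3, flow now 3.
Augment S→Q→U→T: bottleneck 3, flow now 6.
Augment S→R→V→T: bottleneck 2, flow now 8.
Augment S→Q→U→P→V→T: bottleneck 3, flow now 11. (uses reverse residual edge)
No augmenting path remains; maximum flow = 11.
In the residual graph, reachable from S: {S, Q, R, U}.
Min-cut edges: S→P (3), R→V (2), U→T (6); capacity 3 + 2 + 6 = 11.
This cut is saturated, so no flow can exceed 11.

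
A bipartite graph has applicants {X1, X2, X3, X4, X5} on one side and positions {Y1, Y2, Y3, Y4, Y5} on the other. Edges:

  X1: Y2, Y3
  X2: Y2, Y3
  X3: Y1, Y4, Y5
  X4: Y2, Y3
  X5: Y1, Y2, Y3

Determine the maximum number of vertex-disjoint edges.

4

Unit-capacity flow: source→left, listed edges, right→sink; max matching = max flow.
Augmenting path X1→Y2 (+1); matched 1.
Augmenting path X2→Y3 (+1); matched 2.
Augmenting path X3→Y1 (+1); matched 3.
Augmenting path X5→Y1→X3→Y4 (+1); matched 4.
No augmenting path remains; maximum matching = 4.
König certificate: {X3, X5, Y2, Y3} is a vertex cover of size 4 (every listed pair touches it), so no matching can be larger.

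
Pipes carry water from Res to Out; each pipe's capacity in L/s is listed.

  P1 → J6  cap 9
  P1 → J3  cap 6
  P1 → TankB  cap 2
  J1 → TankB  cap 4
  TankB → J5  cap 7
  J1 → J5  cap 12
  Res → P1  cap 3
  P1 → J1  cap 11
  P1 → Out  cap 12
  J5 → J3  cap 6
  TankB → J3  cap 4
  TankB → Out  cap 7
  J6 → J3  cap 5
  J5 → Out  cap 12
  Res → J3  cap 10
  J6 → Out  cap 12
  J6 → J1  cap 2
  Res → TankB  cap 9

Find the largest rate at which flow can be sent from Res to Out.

12

Augment Res→P1→Out: bottleneck 3, flow now 3.
Augment Res→TankB→Out: bottleneck 7, flow now 10.
Augment Res→TankB→J5→Out: bottleneck 2, flow now 12.
No augmenting path remains; maximum flow = 12.
In the residual graph, reachable from Res: {Res, J3}.
Min-cut edges: Res→P1 (3), Res→TankB (9); capacity 3 + 9 = 12.
This cut is saturated, so no flow can exceed 12.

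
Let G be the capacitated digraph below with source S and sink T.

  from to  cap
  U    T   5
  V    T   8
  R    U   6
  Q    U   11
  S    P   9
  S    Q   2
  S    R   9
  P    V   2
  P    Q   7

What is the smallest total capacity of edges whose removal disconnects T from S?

7

Augment S→P→V→T: bottleneck 2, flow now 2.
Augment S→Q→U→T: bottleneck 2, flow now 4.
Augment S→R→U→T: bottleneck 3, flow now 7.
No augmenting path remains; maximum flow = 7.
By max-flow min-cut, the minimum cut capacity equals the max flow.
In the residual graph, reachable from S: {S, P, Q, R, U}.
Min-cut edges: P→V (2), U→T (5); capacity 2 + 5 = 7.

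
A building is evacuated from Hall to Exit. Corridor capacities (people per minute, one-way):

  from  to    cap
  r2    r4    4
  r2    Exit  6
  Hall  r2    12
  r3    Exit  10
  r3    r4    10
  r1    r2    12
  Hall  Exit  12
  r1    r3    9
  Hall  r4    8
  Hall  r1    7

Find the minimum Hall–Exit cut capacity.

Augment Hall→Exit: bottleneck 12, flow now 12.
Augment Hall→r2→Exit: bottleneck 6, flow now 18.
Augment Hall→r1→r3→Exit: bottleneck 7, flow now 25.
No augmenting path remains; maximum flow = 25.
By max-flow min-cut, the minimum cut capacity equals the max flow.
In the residual graph, reachable from Hall: {Hall, r2, r4}.
Min-cut edges: Hall→r1 (7), Hall→Exit (12), r2→Exit (6); capacity 7 + 12 + 6 = 25.

25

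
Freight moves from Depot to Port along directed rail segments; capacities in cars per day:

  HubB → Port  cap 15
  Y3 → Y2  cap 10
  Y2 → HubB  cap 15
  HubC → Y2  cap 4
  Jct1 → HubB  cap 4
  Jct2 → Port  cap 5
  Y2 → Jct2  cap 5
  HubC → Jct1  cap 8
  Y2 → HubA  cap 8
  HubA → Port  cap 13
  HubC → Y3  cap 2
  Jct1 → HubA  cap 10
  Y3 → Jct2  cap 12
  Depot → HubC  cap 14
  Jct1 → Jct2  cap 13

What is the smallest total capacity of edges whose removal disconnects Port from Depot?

14

Augment Depot→HubC→Y2→HubB→Port: bottleneck 4, flow now 4.
Augment Depot→HubC→Jct1→HubB→Port: bottleneck 4, flow now 8.
Augment Depot→HubC→Jct1→Jct2→Port: bottleneck 4, flow now 12.
Augment Depot→HubC→Y3→Jct2→Port: bottleneck 1, flow now 13.
Augment Depot→HubC→Y3→Y2→HubB→Port: bottleneck 1, flow now 14.
No augmenting path remains; maximum flow = 14.
By max-flow min-cut, the minimum cut capacity equals the max flow.
In the residual graph, reachable from Depot: {Depot}.
Min-cut edges: Depot→HubC (14); capacity 14 = 14.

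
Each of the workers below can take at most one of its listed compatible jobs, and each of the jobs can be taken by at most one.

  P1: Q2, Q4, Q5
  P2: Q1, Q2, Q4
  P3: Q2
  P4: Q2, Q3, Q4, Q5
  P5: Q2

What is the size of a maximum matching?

Unit-capacity flow: source→left, listed edges, right→sink; max matching = max flow.
Augmenting path P1→Q2 (+1); matched 1.
Augmenting path P2→Q1 (+1); matched 2.
Augmenting path P4→Q3 (+1); matched 3.
Augmenting path P3→Q2→P1→Q4 (+1); matched 4.
No augmenting path remains; maximum matching = 4.
König certificate: {P1, P2, P4, Q2} is a vertex cover of size 4 (every listed pair touches it), so no matching can be larger.

4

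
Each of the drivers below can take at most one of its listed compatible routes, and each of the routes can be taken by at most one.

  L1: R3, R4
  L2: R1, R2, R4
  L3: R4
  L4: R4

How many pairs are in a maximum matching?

3

Unit-capacity flow: source→left, listed edges, right→sink; max matching = max flow.
Augmenting path L1→R3 (+1); matched 1.
Augmenting path L2→R1 (+1); matched 2.
Augmenting path L3→R4 (+1); matched 3.
No augmenting path remains; maximum matching = 3.
König certificate: {L1, L2, R4} is a vertex cover of size 3 (every listed pair touches it), so no matching can be larger.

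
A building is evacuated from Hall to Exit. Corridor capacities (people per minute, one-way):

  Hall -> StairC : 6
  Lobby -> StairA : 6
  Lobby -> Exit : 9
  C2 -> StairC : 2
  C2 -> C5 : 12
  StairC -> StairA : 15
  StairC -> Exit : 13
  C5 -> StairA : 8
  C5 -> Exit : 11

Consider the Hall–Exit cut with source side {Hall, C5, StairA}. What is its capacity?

17

Edges leaving {Hall, C5, StairA}: Hall→StairC (6), C5→Exit (11).
Cut capacity = 6 + 11 = 17.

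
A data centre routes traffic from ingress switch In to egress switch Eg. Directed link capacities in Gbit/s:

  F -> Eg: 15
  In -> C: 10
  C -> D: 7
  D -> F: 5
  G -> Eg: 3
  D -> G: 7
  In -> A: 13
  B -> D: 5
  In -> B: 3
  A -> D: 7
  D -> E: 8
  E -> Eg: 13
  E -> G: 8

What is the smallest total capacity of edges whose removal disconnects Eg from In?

Augment In→A→D→E→Eg: bottleneck 7, flow now 7.
Augment In→B→D→E→Eg: bottleneck 1, flow now 8.
Augment In→B→D→F→Eg: bottleneck 2, flow now 10.
Augment In→C→D→F→Eg: bottleneck 3, flow now 13.
Augment In→C→D→G→Eg: bottleneck 3, flow now 16.
No augmenting path remains; maximum flow = 16.
By max-flow min-cut, the minimum cut capacity equals the max flow.
In the residual graph, reachable from In: {In, A, B, C, D, G}.
Min-cut edges: D→E (8), D→F (5), G→Eg (3); capacity 8 + 5 + 3 = 16.

16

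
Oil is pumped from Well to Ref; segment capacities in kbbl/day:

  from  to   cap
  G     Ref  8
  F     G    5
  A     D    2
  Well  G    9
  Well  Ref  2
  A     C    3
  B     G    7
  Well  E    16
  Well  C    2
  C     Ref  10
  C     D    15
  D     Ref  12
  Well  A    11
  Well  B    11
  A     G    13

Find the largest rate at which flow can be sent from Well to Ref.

Augment Well→Ref: bottleneck 2, flow now 2.
Augment Well→C→Ref: bottleneck 2, flow now 4.
Augment Well→G→Ref: bottleneck 8, flow now 12.
Augment Well→A→C→Ref: bottleneck 3, flow now 15.
Augment Well→A→D→Ref: bottleneck 2, flow now 17.
No augmenting path remains; maximum flow = 17.
In the residual graph, reachable from Well: {Well, A, B, E, G}.
Min-cut edges: Well→C (2), Well→Ref (2), A→C (3), A→D (2), G→Ref (8); capacity 2 + 2 + 3 + 2 + 8 = 17.
This cut is saturated, so no flow can exceed 17.

17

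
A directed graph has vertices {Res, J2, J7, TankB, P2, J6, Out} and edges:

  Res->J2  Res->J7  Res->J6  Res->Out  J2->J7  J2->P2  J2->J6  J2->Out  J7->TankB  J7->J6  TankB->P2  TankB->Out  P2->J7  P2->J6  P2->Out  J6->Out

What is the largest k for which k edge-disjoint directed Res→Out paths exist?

Assign every edge capacity 1; by Menger, the answer equals the max flow.
Path Res→Out (+1); total 1.
Path Res→J2→Out (+1); total 2.
Path Res→J6→Out (+1); total 3.
Path Res→J7→TankB→Out (+1); total 4.
No residual Res→Out path; max flow = 4.
Certifying cut of size 4: {Res→J2, Res→J6, Res→J7, Res→Out}.

4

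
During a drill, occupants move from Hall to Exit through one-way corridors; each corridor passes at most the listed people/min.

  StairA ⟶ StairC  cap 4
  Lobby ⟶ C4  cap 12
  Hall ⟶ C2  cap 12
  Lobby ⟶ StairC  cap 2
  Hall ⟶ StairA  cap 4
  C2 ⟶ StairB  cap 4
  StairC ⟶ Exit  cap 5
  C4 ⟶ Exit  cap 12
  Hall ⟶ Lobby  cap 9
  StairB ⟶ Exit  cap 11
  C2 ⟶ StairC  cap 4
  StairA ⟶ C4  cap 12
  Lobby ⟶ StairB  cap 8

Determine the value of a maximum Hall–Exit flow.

Augment Hall→StairA→C4→Exit: bottleneck 4, flow now 4.
Augment Hall→C2→StairB→Exit: bottleneck 4, flow now 8.
Augment Hall→C2→StairC→Exit: bottleneck 4, flow now 12.
Augment Hall→Lobby→StairB→Exit: bottleneck 7, flow now 19.
Augment Hall→Lobby→C4→Exit: bottleneck 2, flow now 21.
No augmenting path remains; maximum flow = 21.
In the residual graph, reachable from Hall: {Hall, C2}.
Min-cut edges: Hall→StairA (4), Hall→Lobby (9), C2→StairB (4), C2→StairC (4); capacity 4 + 9 + 4 + 4 = 21.
This cut is saturated, so no flow can exceed 21.

21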